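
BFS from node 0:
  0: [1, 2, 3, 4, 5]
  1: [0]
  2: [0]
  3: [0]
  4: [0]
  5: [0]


Visit 0, enqueue [1, 2, 3, 4, 5]
Visit 1, enqueue []
Visit 2, enqueue []
Visit 3, enqueue []
Visit 4, enqueue []
Visit 5, enqueue []

BFS order: [0, 1, 2, 3, 4, 5]


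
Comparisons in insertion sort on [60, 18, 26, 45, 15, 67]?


Algorithm: insertion sort
Input: [60, 18, 26, 45, 15, 67]
Sorted: [15, 18, 26, 45, 60, 67]

10


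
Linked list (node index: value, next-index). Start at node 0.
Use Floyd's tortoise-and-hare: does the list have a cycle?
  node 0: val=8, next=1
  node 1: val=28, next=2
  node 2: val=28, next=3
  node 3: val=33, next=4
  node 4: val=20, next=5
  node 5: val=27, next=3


Floyd's tortoise (slow, +1) and hare (fast, +2):
  init: slow=0, fast=0
  step 1: slow=1, fast=2
  step 2: slow=2, fast=4
  step 3: slow=3, fast=3
  slow == fast at node 3: cycle detected

Cycle: yes


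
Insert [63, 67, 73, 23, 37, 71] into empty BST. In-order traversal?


Insert 63: root
Insert 67: R from 63
Insert 73: R from 63 -> R from 67
Insert 23: L from 63
Insert 37: L from 63 -> R from 23
Insert 71: R from 63 -> R from 67 -> L from 73

In-order: [23, 37, 63, 67, 71, 73]


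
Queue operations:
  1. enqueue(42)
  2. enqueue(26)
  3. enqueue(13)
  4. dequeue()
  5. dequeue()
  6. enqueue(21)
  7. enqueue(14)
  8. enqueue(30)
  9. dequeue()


enqueue(42) -> [42]
enqueue(26) -> [42, 26]
enqueue(13) -> [42, 26, 13]
dequeue()->42, [26, 13]
dequeue()->26, [13]
enqueue(21) -> [13, 21]
enqueue(14) -> [13, 21, 14]
enqueue(30) -> [13, 21, 14, 30]
dequeue()->13, [21, 14, 30]

Final queue: [21, 14, 30]


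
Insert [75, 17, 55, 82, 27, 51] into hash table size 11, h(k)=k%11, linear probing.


Insert 75: h=9 -> slot 9
Insert 17: h=6 -> slot 6
Insert 55: h=0 -> slot 0
Insert 82: h=5 -> slot 5
Insert 27: h=5, 2 probes -> slot 7
Insert 51: h=7, 1 probes -> slot 8

Table: [55, None, None, None, None, 82, 17, 27, 51, 75, None]


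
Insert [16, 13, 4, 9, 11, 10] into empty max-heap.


Insert 16: [16]
Insert 13: [16, 13]
Insert 4: [16, 13, 4]
Insert 9: [16, 13, 4, 9]
Insert 11: [16, 13, 4, 9, 11]
Insert 10: [16, 13, 10, 9, 11, 4]

Final heap: [16, 13, 10, 9, 11, 4]


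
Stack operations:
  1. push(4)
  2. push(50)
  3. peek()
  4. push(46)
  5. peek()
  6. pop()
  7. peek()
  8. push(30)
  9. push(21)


push(4) -> [4]
push(50) -> [4, 50]
peek()->50
push(46) -> [4, 50, 46]
peek()->46
pop()->46, [4, 50]
peek()->50
push(30) -> [4, 50, 30]
push(21) -> [4, 50, 30, 21]

Final stack: [4, 50, 30, 21]


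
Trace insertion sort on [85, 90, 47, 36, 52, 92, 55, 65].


Initial: [85, 90, 47, 36, 52, 92, 55, 65]
Insert 90: [85, 90, 47, 36, 52, 92, 55, 65]
Insert 47: [47, 85, 90, 36, 52, 92, 55, 65]
Insert 36: [36, 47, 85, 90, 52, 92, 55, 65]
Insert 52: [36, 47, 52, 85, 90, 92, 55, 65]
Insert 92: [36, 47, 52, 85, 90, 92, 55, 65]
Insert 55: [36, 47, 52, 55, 85, 90, 92, 65]
Insert 65: [36, 47, 52, 55, 65, 85, 90, 92]

Sorted: [36, 47, 52, 55, 65, 85, 90, 92]


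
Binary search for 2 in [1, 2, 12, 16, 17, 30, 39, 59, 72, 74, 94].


Step 1: lo=0, hi=10, mid=5, val=30
Step 2: lo=0, hi=4, mid=2, val=12
Step 3: lo=0, hi=1, mid=0, val=1
Step 4: lo=1, hi=1, mid=1, val=2

Found at index 1


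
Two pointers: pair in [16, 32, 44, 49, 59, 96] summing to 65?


lo=0(16)+hi=5(96)=112
lo=0(16)+hi=4(59)=75
lo=0(16)+hi=3(49)=65

Yes: 16+49=65


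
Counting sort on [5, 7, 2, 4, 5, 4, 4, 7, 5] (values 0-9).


Input: [5, 7, 2, 4, 5, 4, 4, 7, 5]
Counts: [0, 0, 1, 0, 3, 3, 0, 2, 0, 0]

Sorted: [2, 4, 4, 4, 5, 5, 5, 7, 7]


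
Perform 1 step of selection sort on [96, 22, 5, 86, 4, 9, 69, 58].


Initial: [96, 22, 5, 86, 4, 9, 69, 58]
Step 1: min=4 at 4
  Swap: [4, 22, 5, 86, 96, 9, 69, 58]

After 1 step: [4, 22, 5, 86, 96, 9, 69, 58]


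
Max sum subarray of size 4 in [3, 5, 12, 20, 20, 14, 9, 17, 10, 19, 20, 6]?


[0:4]: 40
[1:5]: 57
[2:6]: 66
[3:7]: 63
[4:8]: 60
[5:9]: 50
[6:10]: 55
[7:11]: 66
[8:12]: 55

Max: 66 at [2:6]


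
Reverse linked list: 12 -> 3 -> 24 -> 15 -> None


Step 1: curr=12, set curr.next=prev(None) | reversed so far: 12
Step 2: curr=3, set curr.next=prev(12) | reversed so far: 3 -> 12
Step 3: curr=24, set curr.next=prev(3) | reversed so far: 24 -> 3 -> 12
Step 4: curr=15, set curr.next=prev(24) | reversed so far: 15 -> 24 -> 3 -> 12

15 -> 24 -> 3 -> 12 -> None


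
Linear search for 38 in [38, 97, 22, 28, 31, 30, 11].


i=0: 38==38 found!

Found at 0, 1 comps


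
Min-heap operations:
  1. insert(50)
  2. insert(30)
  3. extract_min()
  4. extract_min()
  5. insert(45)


insert(50) -> [50]
insert(30) -> [30, 50]
extract_min()->30, [50]
extract_min()->50, []
insert(45) -> [45]

Final heap: [45]


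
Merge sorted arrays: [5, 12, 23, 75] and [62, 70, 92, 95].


Take 5 from A
Take 12 from A
Take 23 from A
Take 62 from B
Take 70 from B
Take 75 from A

Merged: [5, 12, 23, 62, 70, 75, 92, 95]


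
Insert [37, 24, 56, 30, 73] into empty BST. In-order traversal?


Insert 37: root
Insert 24: L from 37
Insert 56: R from 37
Insert 30: L from 37 -> R from 24
Insert 73: R from 37 -> R from 56

In-order: [24, 30, 37, 56, 73]


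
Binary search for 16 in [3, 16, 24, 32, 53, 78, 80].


Step 1: lo=0, hi=6, mid=3, val=32
Step 2: lo=0, hi=2, mid=1, val=16

Found at index 1


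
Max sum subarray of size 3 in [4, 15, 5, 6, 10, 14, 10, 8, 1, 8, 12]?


[0:3]: 24
[1:4]: 26
[2:5]: 21
[3:6]: 30
[4:7]: 34
[5:8]: 32
[6:9]: 19
[7:10]: 17
[8:11]: 21

Max: 34 at [4:7]


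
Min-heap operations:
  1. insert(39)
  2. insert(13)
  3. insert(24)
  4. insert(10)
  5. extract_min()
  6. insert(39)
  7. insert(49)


insert(39) -> [39]
insert(13) -> [13, 39]
insert(24) -> [13, 39, 24]
insert(10) -> [10, 13, 24, 39]
extract_min()->10, [13, 39, 24]
insert(39) -> [13, 39, 24, 39]
insert(49) -> [13, 39, 24, 39, 49]

Final heap: [13, 39, 24, 39, 49]


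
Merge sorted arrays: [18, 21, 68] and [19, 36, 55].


Take 18 from A
Take 19 from B
Take 21 from A
Take 36 from B
Take 55 from B

Merged: [18, 19, 21, 36, 55, 68]


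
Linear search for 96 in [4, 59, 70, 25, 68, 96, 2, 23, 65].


i=0: 4!=96
i=1: 59!=96
i=2: 70!=96
i=3: 25!=96
i=4: 68!=96
i=5: 96==96 found!

Found at 5, 6 comps


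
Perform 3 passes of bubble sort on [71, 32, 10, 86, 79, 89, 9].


Initial: [71, 32, 10, 86, 79, 89, 9]
Pass 1: [32, 10, 71, 79, 86, 9, 89] (4 swaps)
Pass 2: [10, 32, 71, 79, 9, 86, 89] (2 swaps)
Pass 3: [10, 32, 71, 9, 79, 86, 89] (1 swaps)

After 3 passes: [10, 32, 71, 9, 79, 86, 89]


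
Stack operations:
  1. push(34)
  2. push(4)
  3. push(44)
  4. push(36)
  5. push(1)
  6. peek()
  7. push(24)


push(34) -> [34]
push(4) -> [34, 4]
push(44) -> [34, 4, 44]
push(36) -> [34, 4, 44, 36]
push(1) -> [34, 4, 44, 36, 1]
peek()->1
push(24) -> [34, 4, 44, 36, 1, 24]

Final stack: [34, 4, 44, 36, 1, 24]


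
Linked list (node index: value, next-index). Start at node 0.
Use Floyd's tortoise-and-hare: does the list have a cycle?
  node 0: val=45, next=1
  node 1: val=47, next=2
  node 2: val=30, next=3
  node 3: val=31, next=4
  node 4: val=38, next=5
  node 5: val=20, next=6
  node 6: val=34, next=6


Floyd's tortoise (slow, +1) and hare (fast, +2):
  init: slow=0, fast=0
  step 1: slow=1, fast=2
  step 2: slow=2, fast=4
  step 3: slow=3, fast=6
  step 4: slow=4, fast=6
  step 5: slow=5, fast=6
  step 6: slow=6, fast=6
  slow == fast at node 6: cycle detected

Cycle: yes


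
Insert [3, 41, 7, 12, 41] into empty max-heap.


Insert 3: [3]
Insert 41: [41, 3]
Insert 7: [41, 3, 7]
Insert 12: [41, 12, 7, 3]
Insert 41: [41, 41, 7, 3, 12]

Final heap: [41, 41, 7, 3, 12]


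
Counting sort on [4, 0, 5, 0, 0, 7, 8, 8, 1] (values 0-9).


Input: [4, 0, 5, 0, 0, 7, 8, 8, 1]
Counts: [3, 1, 0, 0, 1, 1, 0, 1, 2, 0]

Sorted: [0, 0, 0, 1, 4, 5, 7, 8, 8]


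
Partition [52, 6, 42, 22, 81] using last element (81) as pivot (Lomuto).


Pivot: 81
  52 <= 81: advance i (no swap)
  6 <= 81: advance i (no swap)
  42 <= 81: advance i (no swap)
  22 <= 81: advance i (no swap)
Place pivot at 4: [52, 6, 42, 22, 81]

Partitioned: [52, 6, 42, 22, 81]


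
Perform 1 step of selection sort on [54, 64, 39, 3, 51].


Initial: [54, 64, 39, 3, 51]
Step 1: min=3 at 3
  Swap: [3, 64, 39, 54, 51]

After 1 step: [3, 64, 39, 54, 51]


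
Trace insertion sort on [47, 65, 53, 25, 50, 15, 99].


Initial: [47, 65, 53, 25, 50, 15, 99]
Insert 65: [47, 65, 53, 25, 50, 15, 99]
Insert 53: [47, 53, 65, 25, 50, 15, 99]
Insert 25: [25, 47, 53, 65, 50, 15, 99]
Insert 50: [25, 47, 50, 53, 65, 15, 99]
Insert 15: [15, 25, 47, 50, 53, 65, 99]
Insert 99: [15, 25, 47, 50, 53, 65, 99]

Sorted: [15, 25, 47, 50, 53, 65, 99]


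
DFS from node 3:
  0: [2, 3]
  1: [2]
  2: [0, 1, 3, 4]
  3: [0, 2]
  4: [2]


Visit 3, push [2, 0]
Visit 0, push [2]
Visit 2, push [4, 1]
Visit 1, push []
Visit 4, push []

DFS order: [3, 0, 2, 1, 4]


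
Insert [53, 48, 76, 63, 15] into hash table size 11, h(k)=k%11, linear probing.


Insert 53: h=9 -> slot 9
Insert 48: h=4 -> slot 4
Insert 76: h=10 -> slot 10
Insert 63: h=8 -> slot 8
Insert 15: h=4, 1 probes -> slot 5

Table: [None, None, None, None, 48, 15, None, None, 63, 53, 76]


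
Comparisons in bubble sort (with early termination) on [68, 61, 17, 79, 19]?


Algorithm: bubble sort (with early termination)
Input: [68, 61, 17, 79, 19]
Sorted: [17, 19, 61, 68, 79]

10


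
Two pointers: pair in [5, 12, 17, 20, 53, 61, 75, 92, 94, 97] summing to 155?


lo=0(5)+hi=9(97)=102
lo=1(12)+hi=9(97)=109
lo=2(17)+hi=9(97)=114
lo=3(20)+hi=9(97)=117
lo=4(53)+hi=9(97)=150
lo=5(61)+hi=9(97)=158
lo=5(61)+hi=8(94)=155

Yes: 61+94=155


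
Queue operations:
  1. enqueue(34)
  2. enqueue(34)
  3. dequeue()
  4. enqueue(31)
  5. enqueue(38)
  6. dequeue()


enqueue(34) -> [34]
enqueue(34) -> [34, 34]
dequeue()->34, [34]
enqueue(31) -> [34, 31]
enqueue(38) -> [34, 31, 38]
dequeue()->34, [31, 38]

Final queue: [31, 38]


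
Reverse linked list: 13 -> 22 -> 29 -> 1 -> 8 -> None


Step 1: curr=13, set curr.next=prev(None) | reversed so far: 13
Step 2: curr=22, set curr.next=prev(13) | reversed so far: 22 -> 13
Step 3: curr=29, set curr.next=prev(22) | reversed so far: 29 -> 22 -> 13
Step 4: curr=1, set curr.next=prev(29) | reversed so far: 1 -> 29 -> 22 -> 13
Step 5: curr=8, set curr.next=prev(1) | reversed so far: 8 -> 1 -> 29 -> 22 -> 13

8 -> 1 -> 29 -> 22 -> 13 -> None


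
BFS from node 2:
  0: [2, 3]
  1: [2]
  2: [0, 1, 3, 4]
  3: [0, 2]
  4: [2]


Visit 2, enqueue [0, 1, 3, 4]
Visit 0, enqueue []
Visit 1, enqueue []
Visit 3, enqueue []
Visit 4, enqueue []

BFS order: [2, 0, 1, 3, 4]


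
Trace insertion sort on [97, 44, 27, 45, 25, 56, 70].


Initial: [97, 44, 27, 45, 25, 56, 70]
Insert 44: [44, 97, 27, 45, 25, 56, 70]
Insert 27: [27, 44, 97, 45, 25, 56, 70]
Insert 45: [27, 44, 45, 97, 25, 56, 70]
Insert 25: [25, 27, 44, 45, 97, 56, 70]
Insert 56: [25, 27, 44, 45, 56, 97, 70]
Insert 70: [25, 27, 44, 45, 56, 70, 97]

Sorted: [25, 27, 44, 45, 56, 70, 97]


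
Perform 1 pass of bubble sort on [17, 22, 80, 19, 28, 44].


Initial: [17, 22, 80, 19, 28, 44]
Pass 1: [17, 22, 19, 28, 44, 80] (3 swaps)

After 1 pass: [17, 22, 19, 28, 44, 80]


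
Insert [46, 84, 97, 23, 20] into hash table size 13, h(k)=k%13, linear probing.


Insert 46: h=7 -> slot 7
Insert 84: h=6 -> slot 6
Insert 97: h=6, 2 probes -> slot 8
Insert 23: h=10 -> slot 10
Insert 20: h=7, 2 probes -> slot 9

Table: [None, None, None, None, None, None, 84, 46, 97, 20, 23, None, None]


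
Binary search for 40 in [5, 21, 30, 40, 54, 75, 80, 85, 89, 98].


Step 1: lo=0, hi=9, mid=4, val=54
Step 2: lo=0, hi=3, mid=1, val=21
Step 3: lo=2, hi=3, mid=2, val=30
Step 4: lo=3, hi=3, mid=3, val=40

Found at index 3


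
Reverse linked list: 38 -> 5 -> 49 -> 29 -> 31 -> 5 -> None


Step 1: curr=38, set curr.next=prev(None) | reversed so far: 38
Step 2: curr=5, set curr.next=prev(38) | reversed so far: 5 -> 38
Step 3: curr=49, set curr.next=prev(5) | reversed so far: 49 -> 5 -> 38
Step 4: curr=29, set curr.next=prev(49) | reversed so far: 29 -> 49 -> 5 -> 38
Step 5: curr=31, set curr.next=prev(29) | reversed so far: 31 -> 29 -> 49 -> 5 -> 38
Step 6: curr=5, set curr.next=prev(31) | reversed so far: 5 -> 31 -> 29 -> 49 -> 5 -> 38

5 -> 31 -> 29 -> 49 -> 5 -> 38 -> None


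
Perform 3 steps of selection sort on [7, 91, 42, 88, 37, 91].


Initial: [7, 91, 42, 88, 37, 91]
Step 1: min=7 at 0
  Swap: [7, 91, 42, 88, 37, 91]
Step 2: min=37 at 4
  Swap: [7, 37, 42, 88, 91, 91]
Step 3: min=42 at 2
  Swap: [7, 37, 42, 88, 91, 91]

After 3 steps: [7, 37, 42, 88, 91, 91]


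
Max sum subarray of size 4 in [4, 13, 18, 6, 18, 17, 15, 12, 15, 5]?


[0:4]: 41
[1:5]: 55
[2:6]: 59
[3:7]: 56
[4:8]: 62
[5:9]: 59
[6:10]: 47

Max: 62 at [4:8]


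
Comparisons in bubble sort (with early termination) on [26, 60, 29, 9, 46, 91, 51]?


Algorithm: bubble sort (with early termination)
Input: [26, 60, 29, 9, 46, 91, 51]
Sorted: [9, 26, 29, 46, 51, 60, 91]

18


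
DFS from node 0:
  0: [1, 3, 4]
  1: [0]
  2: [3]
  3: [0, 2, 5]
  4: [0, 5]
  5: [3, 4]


Visit 0, push [4, 3, 1]
Visit 1, push []
Visit 3, push [5, 2]
Visit 2, push []
Visit 5, push [4]
Visit 4, push []

DFS order: [0, 1, 3, 2, 5, 4]


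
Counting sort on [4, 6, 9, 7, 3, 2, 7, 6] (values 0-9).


Input: [4, 6, 9, 7, 3, 2, 7, 6]
Counts: [0, 0, 1, 1, 1, 0, 2, 2, 0, 1]

Sorted: [2, 3, 4, 6, 6, 7, 7, 9]


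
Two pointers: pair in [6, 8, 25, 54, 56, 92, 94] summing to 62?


lo=0(6)+hi=6(94)=100
lo=0(6)+hi=5(92)=98
lo=0(6)+hi=4(56)=62

Yes: 6+56=62


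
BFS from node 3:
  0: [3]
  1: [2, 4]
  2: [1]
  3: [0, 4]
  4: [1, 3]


Visit 3, enqueue [0, 4]
Visit 0, enqueue []
Visit 4, enqueue [1]
Visit 1, enqueue [2]
Visit 2, enqueue []

BFS order: [3, 0, 4, 1, 2]


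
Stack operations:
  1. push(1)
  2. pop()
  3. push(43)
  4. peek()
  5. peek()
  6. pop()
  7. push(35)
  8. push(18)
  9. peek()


push(1) -> [1]
pop()->1, []
push(43) -> [43]
peek()->43
peek()->43
pop()->43, []
push(35) -> [35]
push(18) -> [35, 18]
peek()->18

Final stack: [35, 18]


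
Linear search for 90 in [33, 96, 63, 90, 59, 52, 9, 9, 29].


i=0: 33!=90
i=1: 96!=90
i=2: 63!=90
i=3: 90==90 found!

Found at 3, 4 comps


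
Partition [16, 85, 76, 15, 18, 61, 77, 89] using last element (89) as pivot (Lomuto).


Pivot: 89
  16 <= 89: advance i (no swap)
  85 <= 89: advance i (no swap)
  76 <= 89: advance i (no swap)
  15 <= 89: advance i (no swap)
  18 <= 89: advance i (no swap)
  61 <= 89: advance i (no swap)
  77 <= 89: advance i (no swap)
Place pivot at 7: [16, 85, 76, 15, 18, 61, 77, 89]

Partitioned: [16, 85, 76, 15, 18, 61, 77, 89]


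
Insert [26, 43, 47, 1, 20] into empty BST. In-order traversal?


Insert 26: root
Insert 43: R from 26
Insert 47: R from 26 -> R from 43
Insert 1: L from 26
Insert 20: L from 26 -> R from 1

In-order: [1, 20, 26, 43, 47]


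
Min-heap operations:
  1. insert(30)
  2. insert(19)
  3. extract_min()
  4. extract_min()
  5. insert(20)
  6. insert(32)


insert(30) -> [30]
insert(19) -> [19, 30]
extract_min()->19, [30]
extract_min()->30, []
insert(20) -> [20]
insert(32) -> [20, 32]

Final heap: [20, 32]


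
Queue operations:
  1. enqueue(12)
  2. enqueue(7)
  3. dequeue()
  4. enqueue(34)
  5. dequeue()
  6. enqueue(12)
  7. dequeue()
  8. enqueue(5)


enqueue(12) -> [12]
enqueue(7) -> [12, 7]
dequeue()->12, [7]
enqueue(34) -> [7, 34]
dequeue()->7, [34]
enqueue(12) -> [34, 12]
dequeue()->34, [12]
enqueue(5) -> [12, 5]

Final queue: [12, 5]


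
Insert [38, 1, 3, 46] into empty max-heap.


Insert 38: [38]
Insert 1: [38, 1]
Insert 3: [38, 1, 3]
Insert 46: [46, 38, 3, 1]

Final heap: [46, 38, 3, 1]


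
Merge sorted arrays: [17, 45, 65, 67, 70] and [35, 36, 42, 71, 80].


Take 17 from A
Take 35 from B
Take 36 from B
Take 42 from B
Take 45 from A
Take 65 from A
Take 67 from A
Take 70 from A

Merged: [17, 35, 36, 42, 45, 65, 67, 70, 71, 80]


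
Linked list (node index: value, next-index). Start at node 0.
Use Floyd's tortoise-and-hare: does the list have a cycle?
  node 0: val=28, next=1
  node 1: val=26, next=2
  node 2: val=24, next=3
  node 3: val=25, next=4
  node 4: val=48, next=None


Floyd's tortoise (slow, +1) and hare (fast, +2):
  init: slow=0, fast=0
  step 1: slow=1, fast=2
  step 2: slow=2, fast=4
  step 3: fast -> None, no cycle

Cycle: no


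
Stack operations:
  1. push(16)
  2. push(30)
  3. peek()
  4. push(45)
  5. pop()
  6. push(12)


push(16) -> [16]
push(30) -> [16, 30]
peek()->30
push(45) -> [16, 30, 45]
pop()->45, [16, 30]
push(12) -> [16, 30, 12]

Final stack: [16, 30, 12]


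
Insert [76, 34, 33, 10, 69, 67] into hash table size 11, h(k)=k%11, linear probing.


Insert 76: h=10 -> slot 10
Insert 34: h=1 -> slot 1
Insert 33: h=0 -> slot 0
Insert 10: h=10, 3 probes -> slot 2
Insert 69: h=3 -> slot 3
Insert 67: h=1, 3 probes -> slot 4

Table: [33, 34, 10, 69, 67, None, None, None, None, None, 76]


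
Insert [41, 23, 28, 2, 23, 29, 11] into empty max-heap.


Insert 41: [41]
Insert 23: [41, 23]
Insert 28: [41, 23, 28]
Insert 2: [41, 23, 28, 2]
Insert 23: [41, 23, 28, 2, 23]
Insert 29: [41, 23, 29, 2, 23, 28]
Insert 11: [41, 23, 29, 2, 23, 28, 11]

Final heap: [41, 23, 29, 2, 23, 28, 11]


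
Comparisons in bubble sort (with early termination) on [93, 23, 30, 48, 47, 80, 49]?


Algorithm: bubble sort (with early termination)
Input: [93, 23, 30, 48, 47, 80, 49]
Sorted: [23, 30, 47, 48, 49, 80, 93]

15


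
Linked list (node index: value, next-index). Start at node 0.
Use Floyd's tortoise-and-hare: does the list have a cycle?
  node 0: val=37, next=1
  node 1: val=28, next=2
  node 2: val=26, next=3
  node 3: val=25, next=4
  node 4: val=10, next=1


Floyd's tortoise (slow, +1) and hare (fast, +2):
  init: slow=0, fast=0
  step 1: slow=1, fast=2
  step 2: slow=2, fast=4
  step 3: slow=3, fast=2
  step 4: slow=4, fast=4
  slow == fast at node 4: cycle detected

Cycle: yes


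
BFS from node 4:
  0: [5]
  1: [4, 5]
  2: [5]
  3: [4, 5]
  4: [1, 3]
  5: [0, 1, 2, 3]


Visit 4, enqueue [1, 3]
Visit 1, enqueue [5]
Visit 3, enqueue []
Visit 5, enqueue [0, 2]
Visit 0, enqueue []
Visit 2, enqueue []

BFS order: [4, 1, 3, 5, 0, 2]


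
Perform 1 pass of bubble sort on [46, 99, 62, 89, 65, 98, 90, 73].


Initial: [46, 99, 62, 89, 65, 98, 90, 73]
Pass 1: [46, 62, 89, 65, 98, 90, 73, 99] (6 swaps)

After 1 pass: [46, 62, 89, 65, 98, 90, 73, 99]


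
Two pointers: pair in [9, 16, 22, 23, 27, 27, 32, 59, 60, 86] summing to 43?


lo=0(9)+hi=9(86)=95
lo=0(9)+hi=8(60)=69
lo=0(9)+hi=7(59)=68
lo=0(9)+hi=6(32)=41
lo=1(16)+hi=6(32)=48
lo=1(16)+hi=5(27)=43

Yes: 16+27=43


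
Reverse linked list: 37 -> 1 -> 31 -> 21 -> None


Step 1: curr=37, set curr.next=prev(None) | reversed so far: 37
Step 2: curr=1, set curr.next=prev(37) | reversed so far: 1 -> 37
Step 3: curr=31, set curr.next=prev(1) | reversed so far: 31 -> 1 -> 37
Step 4: curr=21, set curr.next=prev(31) | reversed so far: 21 -> 31 -> 1 -> 37

21 -> 31 -> 1 -> 37 -> None


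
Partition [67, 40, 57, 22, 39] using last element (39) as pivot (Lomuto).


Pivot: 39
  22 <= 39: swap -> [22, 40, 57, 67, 39]
Place pivot at 1: [22, 39, 57, 67, 40]

Partitioned: [22, 39, 57, 67, 40]


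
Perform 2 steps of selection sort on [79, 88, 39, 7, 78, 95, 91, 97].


Initial: [79, 88, 39, 7, 78, 95, 91, 97]
Step 1: min=7 at 3
  Swap: [7, 88, 39, 79, 78, 95, 91, 97]
Step 2: min=39 at 2
  Swap: [7, 39, 88, 79, 78, 95, 91, 97]

After 2 steps: [7, 39, 88, 79, 78, 95, 91, 97]


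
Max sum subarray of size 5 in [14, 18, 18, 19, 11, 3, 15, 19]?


[0:5]: 80
[1:6]: 69
[2:7]: 66
[3:8]: 67

Max: 80 at [0:5]


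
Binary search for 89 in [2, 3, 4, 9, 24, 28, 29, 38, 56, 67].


Step 1: lo=0, hi=9, mid=4, val=24
Step 2: lo=5, hi=9, mid=7, val=38
Step 3: lo=8, hi=9, mid=8, val=56
Step 4: lo=9, hi=9, mid=9, val=67

Not found


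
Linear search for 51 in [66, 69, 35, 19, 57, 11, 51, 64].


i=0: 66!=51
i=1: 69!=51
i=2: 35!=51
i=3: 19!=51
i=4: 57!=51
i=5: 11!=51
i=6: 51==51 found!

Found at 6, 7 comps


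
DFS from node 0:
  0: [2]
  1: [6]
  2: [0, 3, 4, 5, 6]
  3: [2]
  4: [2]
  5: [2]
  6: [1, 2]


Visit 0, push [2]
Visit 2, push [6, 5, 4, 3]
Visit 3, push []
Visit 4, push []
Visit 5, push []
Visit 6, push [1]
Visit 1, push []

DFS order: [0, 2, 3, 4, 5, 6, 1]


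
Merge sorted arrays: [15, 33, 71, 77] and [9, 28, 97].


Take 9 from B
Take 15 from A
Take 28 from B
Take 33 from A
Take 71 from A
Take 77 from A

Merged: [9, 15, 28, 33, 71, 77, 97]


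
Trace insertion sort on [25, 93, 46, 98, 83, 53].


Initial: [25, 93, 46, 98, 83, 53]
Insert 93: [25, 93, 46, 98, 83, 53]
Insert 46: [25, 46, 93, 98, 83, 53]
Insert 98: [25, 46, 93, 98, 83, 53]
Insert 83: [25, 46, 83, 93, 98, 53]
Insert 53: [25, 46, 53, 83, 93, 98]

Sorted: [25, 46, 53, 83, 93, 98]


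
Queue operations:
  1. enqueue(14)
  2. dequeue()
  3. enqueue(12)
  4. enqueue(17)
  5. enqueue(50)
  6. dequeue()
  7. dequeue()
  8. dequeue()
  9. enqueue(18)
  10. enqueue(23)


enqueue(14) -> [14]
dequeue()->14, []
enqueue(12) -> [12]
enqueue(17) -> [12, 17]
enqueue(50) -> [12, 17, 50]
dequeue()->12, [17, 50]
dequeue()->17, [50]
dequeue()->50, []
enqueue(18) -> [18]
enqueue(23) -> [18, 23]

Final queue: [18, 23]


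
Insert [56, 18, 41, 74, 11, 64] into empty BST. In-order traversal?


Insert 56: root
Insert 18: L from 56
Insert 41: L from 56 -> R from 18
Insert 74: R from 56
Insert 11: L from 56 -> L from 18
Insert 64: R from 56 -> L from 74

In-order: [11, 18, 41, 56, 64, 74]


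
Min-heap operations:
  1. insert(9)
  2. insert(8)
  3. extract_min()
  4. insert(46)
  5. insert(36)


insert(9) -> [9]
insert(8) -> [8, 9]
extract_min()->8, [9]
insert(46) -> [9, 46]
insert(36) -> [9, 46, 36]

Final heap: [9, 46, 36]


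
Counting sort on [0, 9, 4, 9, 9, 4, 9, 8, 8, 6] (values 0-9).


Input: [0, 9, 4, 9, 9, 4, 9, 8, 8, 6]
Counts: [1, 0, 0, 0, 2, 0, 1, 0, 2, 4]

Sorted: [0, 4, 4, 6, 8, 8, 9, 9, 9, 9]


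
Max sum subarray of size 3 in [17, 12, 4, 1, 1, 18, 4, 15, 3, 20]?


[0:3]: 33
[1:4]: 17
[2:5]: 6
[3:6]: 20
[4:7]: 23
[5:8]: 37
[6:9]: 22
[7:10]: 38

Max: 38 at [7:10]


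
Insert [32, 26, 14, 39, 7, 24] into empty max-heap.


Insert 32: [32]
Insert 26: [32, 26]
Insert 14: [32, 26, 14]
Insert 39: [39, 32, 14, 26]
Insert 7: [39, 32, 14, 26, 7]
Insert 24: [39, 32, 24, 26, 7, 14]

Final heap: [39, 32, 24, 26, 7, 14]


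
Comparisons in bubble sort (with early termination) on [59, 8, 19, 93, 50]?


Algorithm: bubble sort (with early termination)
Input: [59, 8, 19, 93, 50]
Sorted: [8, 19, 50, 59, 93]

9


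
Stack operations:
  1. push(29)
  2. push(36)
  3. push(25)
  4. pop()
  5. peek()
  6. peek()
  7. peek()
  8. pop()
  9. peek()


push(29) -> [29]
push(36) -> [29, 36]
push(25) -> [29, 36, 25]
pop()->25, [29, 36]
peek()->36
peek()->36
peek()->36
pop()->36, [29]
peek()->29

Final stack: [29]


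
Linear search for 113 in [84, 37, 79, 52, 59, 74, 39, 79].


i=0: 84!=113
i=1: 37!=113
i=2: 79!=113
i=3: 52!=113
i=4: 59!=113
i=5: 74!=113
i=6: 39!=113
i=7: 79!=113

Not found, 8 comps


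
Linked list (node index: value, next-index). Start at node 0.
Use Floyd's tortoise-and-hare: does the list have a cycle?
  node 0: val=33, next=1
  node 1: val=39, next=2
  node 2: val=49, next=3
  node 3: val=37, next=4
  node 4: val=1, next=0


Floyd's tortoise (slow, +1) and hare (fast, +2):
  init: slow=0, fast=0
  step 1: slow=1, fast=2
  step 2: slow=2, fast=4
  step 3: slow=3, fast=1
  step 4: slow=4, fast=3
  step 5: slow=0, fast=0
  slow == fast at node 0: cycle detected

Cycle: yes


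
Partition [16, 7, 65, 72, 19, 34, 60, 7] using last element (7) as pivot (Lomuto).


Pivot: 7
  7 <= 7: swap -> [7, 16, 65, 72, 19, 34, 60, 7]
Place pivot at 1: [7, 7, 65, 72, 19, 34, 60, 16]

Partitioned: [7, 7, 65, 72, 19, 34, 60, 16]


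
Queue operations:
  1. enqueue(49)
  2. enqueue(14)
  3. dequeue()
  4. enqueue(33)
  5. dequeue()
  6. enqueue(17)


enqueue(49) -> [49]
enqueue(14) -> [49, 14]
dequeue()->49, [14]
enqueue(33) -> [14, 33]
dequeue()->14, [33]
enqueue(17) -> [33, 17]

Final queue: [33, 17]


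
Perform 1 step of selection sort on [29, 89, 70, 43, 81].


Initial: [29, 89, 70, 43, 81]
Step 1: min=29 at 0
  Swap: [29, 89, 70, 43, 81]

After 1 step: [29, 89, 70, 43, 81]


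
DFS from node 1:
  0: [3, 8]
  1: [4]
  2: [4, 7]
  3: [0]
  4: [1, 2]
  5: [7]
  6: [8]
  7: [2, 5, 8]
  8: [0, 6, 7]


Visit 1, push [4]
Visit 4, push [2]
Visit 2, push [7]
Visit 7, push [8, 5]
Visit 5, push []
Visit 8, push [6, 0]
Visit 0, push [3]
Visit 3, push []
Visit 6, push []

DFS order: [1, 4, 2, 7, 5, 8, 0, 3, 6]


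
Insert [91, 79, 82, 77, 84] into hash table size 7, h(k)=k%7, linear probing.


Insert 91: h=0 -> slot 0
Insert 79: h=2 -> slot 2
Insert 82: h=5 -> slot 5
Insert 77: h=0, 1 probes -> slot 1
Insert 84: h=0, 3 probes -> slot 3

Table: [91, 77, 79, 84, None, 82, None]


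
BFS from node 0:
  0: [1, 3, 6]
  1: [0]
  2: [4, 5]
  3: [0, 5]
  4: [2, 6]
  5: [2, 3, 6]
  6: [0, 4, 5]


Visit 0, enqueue [1, 3, 6]
Visit 1, enqueue []
Visit 3, enqueue [5]
Visit 6, enqueue [4]
Visit 5, enqueue [2]
Visit 4, enqueue []
Visit 2, enqueue []

BFS order: [0, 1, 3, 6, 5, 4, 2]


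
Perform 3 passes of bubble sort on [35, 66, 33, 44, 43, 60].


Initial: [35, 66, 33, 44, 43, 60]
Pass 1: [35, 33, 44, 43, 60, 66] (4 swaps)
Pass 2: [33, 35, 43, 44, 60, 66] (2 swaps)
Pass 3: [33, 35, 43, 44, 60, 66] (0 swaps)

After 3 passes: [33, 35, 43, 44, 60, 66]


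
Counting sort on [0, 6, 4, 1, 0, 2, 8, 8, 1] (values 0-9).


Input: [0, 6, 4, 1, 0, 2, 8, 8, 1]
Counts: [2, 2, 1, 0, 1, 0, 1, 0, 2, 0]

Sorted: [0, 0, 1, 1, 2, 4, 6, 8, 8]


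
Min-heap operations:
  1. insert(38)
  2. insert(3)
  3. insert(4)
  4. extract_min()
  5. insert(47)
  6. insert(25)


insert(38) -> [38]
insert(3) -> [3, 38]
insert(4) -> [3, 38, 4]
extract_min()->3, [4, 38]
insert(47) -> [4, 38, 47]
insert(25) -> [4, 25, 47, 38]

Final heap: [4, 25, 47, 38]


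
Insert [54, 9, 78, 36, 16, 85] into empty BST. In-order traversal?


Insert 54: root
Insert 9: L from 54
Insert 78: R from 54
Insert 36: L from 54 -> R from 9
Insert 16: L from 54 -> R from 9 -> L from 36
Insert 85: R from 54 -> R from 78

In-order: [9, 16, 36, 54, 78, 85]


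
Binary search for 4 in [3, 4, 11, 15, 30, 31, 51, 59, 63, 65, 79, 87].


Step 1: lo=0, hi=11, mid=5, val=31
Step 2: lo=0, hi=4, mid=2, val=11
Step 3: lo=0, hi=1, mid=0, val=3
Step 4: lo=1, hi=1, mid=1, val=4

Found at index 1


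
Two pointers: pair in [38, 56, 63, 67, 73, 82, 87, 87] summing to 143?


lo=0(38)+hi=7(87)=125
lo=1(56)+hi=7(87)=143

Yes: 56+87=143


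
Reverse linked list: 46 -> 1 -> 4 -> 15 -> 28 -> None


Step 1: curr=46, set curr.next=prev(None) | reversed so far: 46
Step 2: curr=1, set curr.next=prev(46) | reversed so far: 1 -> 46
Step 3: curr=4, set curr.next=prev(1) | reversed so far: 4 -> 1 -> 46
Step 4: curr=15, set curr.next=prev(4) | reversed so far: 15 -> 4 -> 1 -> 46
Step 5: curr=28, set curr.next=prev(15) | reversed so far: 28 -> 15 -> 4 -> 1 -> 46

28 -> 15 -> 4 -> 1 -> 46 -> None


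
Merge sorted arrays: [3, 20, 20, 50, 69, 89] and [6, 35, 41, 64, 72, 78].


Take 3 from A
Take 6 from B
Take 20 from A
Take 20 from A
Take 35 from B
Take 41 from B
Take 50 from A
Take 64 from B
Take 69 from A
Take 72 from B
Take 78 from B

Merged: [3, 6, 20, 20, 35, 41, 50, 64, 69, 72, 78, 89]


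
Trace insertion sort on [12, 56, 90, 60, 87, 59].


Initial: [12, 56, 90, 60, 87, 59]
Insert 56: [12, 56, 90, 60, 87, 59]
Insert 90: [12, 56, 90, 60, 87, 59]
Insert 60: [12, 56, 60, 90, 87, 59]
Insert 87: [12, 56, 60, 87, 90, 59]
Insert 59: [12, 56, 59, 60, 87, 90]

Sorted: [12, 56, 59, 60, 87, 90]


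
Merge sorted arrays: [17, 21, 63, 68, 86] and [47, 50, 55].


Take 17 from A
Take 21 from A
Take 47 from B
Take 50 from B
Take 55 from B

Merged: [17, 21, 47, 50, 55, 63, 68, 86]


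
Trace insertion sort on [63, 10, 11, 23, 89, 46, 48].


Initial: [63, 10, 11, 23, 89, 46, 48]
Insert 10: [10, 63, 11, 23, 89, 46, 48]
Insert 11: [10, 11, 63, 23, 89, 46, 48]
Insert 23: [10, 11, 23, 63, 89, 46, 48]
Insert 89: [10, 11, 23, 63, 89, 46, 48]
Insert 46: [10, 11, 23, 46, 63, 89, 48]
Insert 48: [10, 11, 23, 46, 48, 63, 89]

Sorted: [10, 11, 23, 46, 48, 63, 89]


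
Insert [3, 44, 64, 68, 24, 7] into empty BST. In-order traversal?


Insert 3: root
Insert 44: R from 3
Insert 64: R from 3 -> R from 44
Insert 68: R from 3 -> R from 44 -> R from 64
Insert 24: R from 3 -> L from 44
Insert 7: R from 3 -> L from 44 -> L from 24

In-order: [3, 7, 24, 44, 64, 68]


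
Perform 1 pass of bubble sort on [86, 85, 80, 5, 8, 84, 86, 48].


Initial: [86, 85, 80, 5, 8, 84, 86, 48]
Pass 1: [85, 80, 5, 8, 84, 86, 48, 86] (6 swaps)

After 1 pass: [85, 80, 5, 8, 84, 86, 48, 86]


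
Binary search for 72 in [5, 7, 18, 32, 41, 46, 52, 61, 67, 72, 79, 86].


Step 1: lo=0, hi=11, mid=5, val=46
Step 2: lo=6, hi=11, mid=8, val=67
Step 3: lo=9, hi=11, mid=10, val=79
Step 4: lo=9, hi=9, mid=9, val=72

Found at index 9


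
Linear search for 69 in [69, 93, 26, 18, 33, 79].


i=0: 69==69 found!

Found at 0, 1 comps


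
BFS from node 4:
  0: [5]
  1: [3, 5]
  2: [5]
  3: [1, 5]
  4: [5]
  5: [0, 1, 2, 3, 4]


Visit 4, enqueue [5]
Visit 5, enqueue [0, 1, 2, 3]
Visit 0, enqueue []
Visit 1, enqueue []
Visit 2, enqueue []
Visit 3, enqueue []

BFS order: [4, 5, 0, 1, 2, 3]


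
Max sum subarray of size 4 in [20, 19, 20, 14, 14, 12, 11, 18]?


[0:4]: 73
[1:5]: 67
[2:6]: 60
[3:7]: 51
[4:8]: 55

Max: 73 at [0:4]


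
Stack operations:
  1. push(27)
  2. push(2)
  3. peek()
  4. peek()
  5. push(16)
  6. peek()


push(27) -> [27]
push(2) -> [27, 2]
peek()->2
peek()->2
push(16) -> [27, 2, 16]
peek()->16

Final stack: [27, 2, 16]


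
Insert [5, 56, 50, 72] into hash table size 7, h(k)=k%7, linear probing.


Insert 5: h=5 -> slot 5
Insert 56: h=0 -> slot 0
Insert 50: h=1 -> slot 1
Insert 72: h=2 -> slot 2

Table: [56, 50, 72, None, None, 5, None]


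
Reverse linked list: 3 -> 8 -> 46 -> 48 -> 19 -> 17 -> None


Step 1: curr=3, set curr.next=prev(None) | reversed so far: 3
Step 2: curr=8, set curr.next=prev(3) | reversed so far: 8 -> 3
Step 3: curr=46, set curr.next=prev(8) | reversed so far: 46 -> 8 -> 3
Step 4: curr=48, set curr.next=prev(46) | reversed so far: 48 -> 46 -> 8 -> 3
Step 5: curr=19, set curr.next=prev(48) | reversed so far: 19 -> 48 -> 46 -> 8 -> 3
Step 6: curr=17, set curr.next=prev(19) | reversed so far: 17 -> 19 -> 48 -> 46 -> 8 -> 3

17 -> 19 -> 48 -> 46 -> 8 -> 3 -> None


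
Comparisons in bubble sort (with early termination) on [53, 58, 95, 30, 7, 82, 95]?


Algorithm: bubble sort (with early termination)
Input: [53, 58, 95, 30, 7, 82, 95]
Sorted: [7, 30, 53, 58, 82, 95, 95]

20


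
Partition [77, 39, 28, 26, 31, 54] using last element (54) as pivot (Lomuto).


Pivot: 54
  39 <= 54: swap -> [39, 77, 28, 26, 31, 54]
  28 <= 54: swap -> [39, 28, 77, 26, 31, 54]
  26 <= 54: swap -> [39, 28, 26, 77, 31, 54]
  31 <= 54: swap -> [39, 28, 26, 31, 77, 54]
Place pivot at 4: [39, 28, 26, 31, 54, 77]

Partitioned: [39, 28, 26, 31, 54, 77]


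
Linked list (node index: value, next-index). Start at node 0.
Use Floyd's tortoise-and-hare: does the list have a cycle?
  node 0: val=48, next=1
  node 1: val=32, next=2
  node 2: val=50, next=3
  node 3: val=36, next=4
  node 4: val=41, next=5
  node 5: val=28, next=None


Floyd's tortoise (slow, +1) and hare (fast, +2):
  init: slow=0, fast=0
  step 1: slow=1, fast=2
  step 2: slow=2, fast=4
  step 3: fast 4->5->None, no cycle

Cycle: no


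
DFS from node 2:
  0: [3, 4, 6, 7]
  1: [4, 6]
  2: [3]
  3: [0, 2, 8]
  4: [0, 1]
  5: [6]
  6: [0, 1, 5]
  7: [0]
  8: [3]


Visit 2, push [3]
Visit 3, push [8, 0]
Visit 0, push [7, 6, 4]
Visit 4, push [1]
Visit 1, push [6]
Visit 6, push [5]
Visit 5, push []
Visit 7, push []
Visit 8, push []

DFS order: [2, 3, 0, 4, 1, 6, 5, 7, 8]


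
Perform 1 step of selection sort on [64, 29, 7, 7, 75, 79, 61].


Initial: [64, 29, 7, 7, 75, 79, 61]
Step 1: min=7 at 2
  Swap: [7, 29, 64, 7, 75, 79, 61]

After 1 step: [7, 29, 64, 7, 75, 79, 61]


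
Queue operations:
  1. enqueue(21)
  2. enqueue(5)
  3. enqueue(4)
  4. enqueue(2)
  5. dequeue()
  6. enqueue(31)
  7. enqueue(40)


enqueue(21) -> [21]
enqueue(5) -> [21, 5]
enqueue(4) -> [21, 5, 4]
enqueue(2) -> [21, 5, 4, 2]
dequeue()->21, [5, 4, 2]
enqueue(31) -> [5, 4, 2, 31]
enqueue(40) -> [5, 4, 2, 31, 40]

Final queue: [5, 4, 2, 31, 40]


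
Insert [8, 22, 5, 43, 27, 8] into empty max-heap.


Insert 8: [8]
Insert 22: [22, 8]
Insert 5: [22, 8, 5]
Insert 43: [43, 22, 5, 8]
Insert 27: [43, 27, 5, 8, 22]
Insert 8: [43, 27, 8, 8, 22, 5]

Final heap: [43, 27, 8, 8, 22, 5]


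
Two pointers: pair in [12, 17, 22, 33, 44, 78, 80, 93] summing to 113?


lo=0(12)+hi=7(93)=105
lo=1(17)+hi=7(93)=110
lo=2(22)+hi=7(93)=115
lo=2(22)+hi=6(80)=102
lo=3(33)+hi=6(80)=113

Yes: 33+80=113


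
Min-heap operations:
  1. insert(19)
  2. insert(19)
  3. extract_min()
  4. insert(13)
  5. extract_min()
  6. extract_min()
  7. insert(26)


insert(19) -> [19]
insert(19) -> [19, 19]
extract_min()->19, [19]
insert(13) -> [13, 19]
extract_min()->13, [19]
extract_min()->19, []
insert(26) -> [26]

Final heap: [26]


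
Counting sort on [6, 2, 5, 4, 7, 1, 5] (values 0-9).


Input: [6, 2, 5, 4, 7, 1, 5]
Counts: [0, 1, 1, 0, 1, 2, 1, 1, 0, 0]

Sorted: [1, 2, 4, 5, 5, 6, 7]


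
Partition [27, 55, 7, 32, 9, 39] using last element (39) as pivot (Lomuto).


Pivot: 39
  27 <= 39: advance i (no swap)
  7 <= 39: swap -> [27, 7, 55, 32, 9, 39]
  32 <= 39: swap -> [27, 7, 32, 55, 9, 39]
  9 <= 39: swap -> [27, 7, 32, 9, 55, 39]
Place pivot at 4: [27, 7, 32, 9, 39, 55]

Partitioned: [27, 7, 32, 9, 39, 55]


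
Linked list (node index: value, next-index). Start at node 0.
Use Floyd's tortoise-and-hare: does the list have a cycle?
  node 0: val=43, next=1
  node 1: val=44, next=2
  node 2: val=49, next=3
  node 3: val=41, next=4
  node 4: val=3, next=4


Floyd's tortoise (slow, +1) and hare (fast, +2):
  init: slow=0, fast=0
  step 1: slow=1, fast=2
  step 2: slow=2, fast=4
  step 3: slow=3, fast=4
  step 4: slow=4, fast=4
  slow == fast at node 4: cycle detected

Cycle: yes


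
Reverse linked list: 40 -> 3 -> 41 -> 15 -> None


Step 1: curr=40, set curr.next=prev(None) | reversed so far: 40
Step 2: curr=3, set curr.next=prev(40) | reversed so far: 3 -> 40
Step 3: curr=41, set curr.next=prev(3) | reversed so far: 41 -> 3 -> 40
Step 4: curr=15, set curr.next=prev(41) | reversed so far: 15 -> 41 -> 3 -> 40

15 -> 41 -> 3 -> 40 -> None


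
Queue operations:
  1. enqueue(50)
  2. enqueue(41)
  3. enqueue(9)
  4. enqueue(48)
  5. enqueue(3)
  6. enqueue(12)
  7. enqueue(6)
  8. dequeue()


enqueue(50) -> [50]
enqueue(41) -> [50, 41]
enqueue(9) -> [50, 41, 9]
enqueue(48) -> [50, 41, 9, 48]
enqueue(3) -> [50, 41, 9, 48, 3]
enqueue(12) -> [50, 41, 9, 48, 3, 12]
enqueue(6) -> [50, 41, 9, 48, 3, 12, 6]
dequeue()->50, [41, 9, 48, 3, 12, 6]

Final queue: [41, 9, 48, 3, 12, 6]


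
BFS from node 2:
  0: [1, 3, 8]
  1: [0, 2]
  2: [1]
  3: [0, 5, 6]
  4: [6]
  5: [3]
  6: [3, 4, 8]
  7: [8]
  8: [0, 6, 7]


Visit 2, enqueue [1]
Visit 1, enqueue [0]
Visit 0, enqueue [3, 8]
Visit 3, enqueue [5, 6]
Visit 8, enqueue [7]
Visit 5, enqueue []
Visit 6, enqueue [4]
Visit 7, enqueue []
Visit 4, enqueue []

BFS order: [2, 1, 0, 3, 8, 5, 6, 7, 4]


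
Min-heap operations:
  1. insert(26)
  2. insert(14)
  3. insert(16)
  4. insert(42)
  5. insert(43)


insert(26) -> [26]
insert(14) -> [14, 26]
insert(16) -> [14, 26, 16]
insert(42) -> [14, 26, 16, 42]
insert(43) -> [14, 26, 16, 42, 43]

Final heap: [14, 26, 16, 42, 43]


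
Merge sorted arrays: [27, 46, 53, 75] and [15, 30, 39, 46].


Take 15 from B
Take 27 from A
Take 30 from B
Take 39 from B
Take 46 from A
Take 46 from B

Merged: [15, 27, 30, 39, 46, 46, 53, 75]


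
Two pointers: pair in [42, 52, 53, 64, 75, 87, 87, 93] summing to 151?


lo=0(42)+hi=7(93)=135
lo=1(52)+hi=7(93)=145
lo=2(53)+hi=7(93)=146
lo=3(64)+hi=7(93)=157
lo=3(64)+hi=6(87)=151

Yes: 64+87=151


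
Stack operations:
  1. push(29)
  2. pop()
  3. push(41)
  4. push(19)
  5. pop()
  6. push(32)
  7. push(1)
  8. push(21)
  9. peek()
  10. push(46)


push(29) -> [29]
pop()->29, []
push(41) -> [41]
push(19) -> [41, 19]
pop()->19, [41]
push(32) -> [41, 32]
push(1) -> [41, 32, 1]
push(21) -> [41, 32, 1, 21]
peek()->21
push(46) -> [41, 32, 1, 21, 46]

Final stack: [41, 32, 1, 21, 46]


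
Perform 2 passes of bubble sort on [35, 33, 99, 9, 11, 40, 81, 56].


Initial: [35, 33, 99, 9, 11, 40, 81, 56]
Pass 1: [33, 35, 9, 11, 40, 81, 56, 99] (6 swaps)
Pass 2: [33, 9, 11, 35, 40, 56, 81, 99] (3 swaps)

After 2 passes: [33, 9, 11, 35, 40, 56, 81, 99]


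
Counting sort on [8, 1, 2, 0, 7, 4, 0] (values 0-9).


Input: [8, 1, 2, 0, 7, 4, 0]
Counts: [2, 1, 1, 0, 1, 0, 0, 1, 1, 0]

Sorted: [0, 0, 1, 2, 4, 7, 8]


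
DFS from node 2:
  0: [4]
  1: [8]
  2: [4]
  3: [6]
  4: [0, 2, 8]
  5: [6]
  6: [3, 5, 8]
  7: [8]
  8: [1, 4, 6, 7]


Visit 2, push [4]
Visit 4, push [8, 0]
Visit 0, push []
Visit 8, push [7, 6, 1]
Visit 1, push []
Visit 6, push [5, 3]
Visit 3, push []
Visit 5, push []
Visit 7, push []

DFS order: [2, 4, 0, 8, 1, 6, 3, 5, 7]


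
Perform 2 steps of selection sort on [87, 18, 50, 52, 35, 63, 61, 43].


Initial: [87, 18, 50, 52, 35, 63, 61, 43]
Step 1: min=18 at 1
  Swap: [18, 87, 50, 52, 35, 63, 61, 43]
Step 2: min=35 at 4
  Swap: [18, 35, 50, 52, 87, 63, 61, 43]

After 2 steps: [18, 35, 50, 52, 87, 63, 61, 43]


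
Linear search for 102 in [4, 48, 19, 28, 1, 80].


i=0: 4!=102
i=1: 48!=102
i=2: 19!=102
i=3: 28!=102
i=4: 1!=102
i=5: 80!=102

Not found, 6 comps


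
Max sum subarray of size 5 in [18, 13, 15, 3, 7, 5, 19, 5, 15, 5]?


[0:5]: 56
[1:6]: 43
[2:7]: 49
[3:8]: 39
[4:9]: 51
[5:10]: 49

Max: 56 at [0:5]


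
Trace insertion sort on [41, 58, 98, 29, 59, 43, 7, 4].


Initial: [41, 58, 98, 29, 59, 43, 7, 4]
Insert 58: [41, 58, 98, 29, 59, 43, 7, 4]
Insert 98: [41, 58, 98, 29, 59, 43, 7, 4]
Insert 29: [29, 41, 58, 98, 59, 43, 7, 4]
Insert 59: [29, 41, 58, 59, 98, 43, 7, 4]
Insert 43: [29, 41, 43, 58, 59, 98, 7, 4]
Insert 7: [7, 29, 41, 43, 58, 59, 98, 4]
Insert 4: [4, 7, 29, 41, 43, 58, 59, 98]

Sorted: [4, 7, 29, 41, 43, 58, 59, 98]


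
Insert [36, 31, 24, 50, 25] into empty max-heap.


Insert 36: [36]
Insert 31: [36, 31]
Insert 24: [36, 31, 24]
Insert 50: [50, 36, 24, 31]
Insert 25: [50, 36, 24, 31, 25]

Final heap: [50, 36, 24, 31, 25]


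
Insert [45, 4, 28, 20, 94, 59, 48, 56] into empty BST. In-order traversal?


Insert 45: root
Insert 4: L from 45
Insert 28: L from 45 -> R from 4
Insert 20: L from 45 -> R from 4 -> L from 28
Insert 94: R from 45
Insert 59: R from 45 -> L from 94
Insert 48: R from 45 -> L from 94 -> L from 59
Insert 56: R from 45 -> L from 94 -> L from 59 -> R from 48

In-order: [4, 20, 28, 45, 48, 56, 59, 94]


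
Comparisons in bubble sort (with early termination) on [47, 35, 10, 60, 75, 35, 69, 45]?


Algorithm: bubble sort (with early termination)
Input: [47, 35, 10, 60, 75, 35, 69, 45]
Sorted: [10, 35, 35, 45, 47, 60, 69, 75]

25


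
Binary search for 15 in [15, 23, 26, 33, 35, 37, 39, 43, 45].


Step 1: lo=0, hi=8, mid=4, val=35
Step 2: lo=0, hi=3, mid=1, val=23
Step 3: lo=0, hi=0, mid=0, val=15

Found at index 0


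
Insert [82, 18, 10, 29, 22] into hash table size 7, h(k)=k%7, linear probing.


Insert 82: h=5 -> slot 5
Insert 18: h=4 -> slot 4
Insert 10: h=3 -> slot 3
Insert 29: h=1 -> slot 1
Insert 22: h=1, 1 probes -> slot 2

Table: [None, 29, 22, 10, 18, 82, None]


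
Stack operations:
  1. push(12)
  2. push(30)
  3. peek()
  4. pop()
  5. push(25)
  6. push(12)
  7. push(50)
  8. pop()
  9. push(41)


push(12) -> [12]
push(30) -> [12, 30]
peek()->30
pop()->30, [12]
push(25) -> [12, 25]
push(12) -> [12, 25, 12]
push(50) -> [12, 25, 12, 50]
pop()->50, [12, 25, 12]
push(41) -> [12, 25, 12, 41]

Final stack: [12, 25, 12, 41]
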